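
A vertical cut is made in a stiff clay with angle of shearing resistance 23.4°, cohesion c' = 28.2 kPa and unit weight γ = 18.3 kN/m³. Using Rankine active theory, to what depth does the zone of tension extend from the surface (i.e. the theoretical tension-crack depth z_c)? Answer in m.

4.69 m

K_a = tan²(45° − 23.4°/2) = 0.4315; √K_a = 0.6569.
The active pressure is zero where K_a γ z = 2c√K_a, so z_c = 2c/(γ√K_a) = 2×28.2/(18.3×0.6569) = 4.692 m.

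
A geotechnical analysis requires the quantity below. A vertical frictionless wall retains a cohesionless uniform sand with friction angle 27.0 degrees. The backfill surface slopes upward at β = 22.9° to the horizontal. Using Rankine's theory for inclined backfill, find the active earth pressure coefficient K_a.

K_a = cos β · (cos β − √(cos²β − cos²φ)) / (cos β + √(cos²β − cos²φ)).
cos β = 0.9212, cos φ = 0.8910, √(cos²β − cos²φ) = 0.2339.
K_a = 0.9212 × (0.9212 − 0.2339)/(0.9212 + 0.2339) = 0.5482.

0.548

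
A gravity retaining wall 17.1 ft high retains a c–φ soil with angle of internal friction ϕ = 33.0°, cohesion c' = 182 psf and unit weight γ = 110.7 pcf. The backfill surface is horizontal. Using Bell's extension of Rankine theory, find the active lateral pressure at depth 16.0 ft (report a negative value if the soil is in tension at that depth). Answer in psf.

K_a = (1 − sin φ)/(1 + sin φ) = 0.2948.
σ_a = K_a γ z − 2c√K_a = 0.2948×110.7×16.0 − 2×182×0.5430 = 324.5 psf.

325 psf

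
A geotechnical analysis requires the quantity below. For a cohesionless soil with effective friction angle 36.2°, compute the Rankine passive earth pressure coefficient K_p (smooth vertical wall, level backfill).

K_p = (1 + sin φ)/(1 − sin φ) = tan²(45° + 36.2°/2) = 3.885.

3.89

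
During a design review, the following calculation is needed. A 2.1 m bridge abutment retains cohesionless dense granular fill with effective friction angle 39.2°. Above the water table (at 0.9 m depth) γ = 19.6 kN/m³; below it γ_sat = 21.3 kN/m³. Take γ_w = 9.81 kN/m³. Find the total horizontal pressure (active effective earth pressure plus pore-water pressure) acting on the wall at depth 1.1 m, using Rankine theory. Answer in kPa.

K_a = (1 − sin φ)/(1 + sin φ) = 0.2255.
γ' = 21.3 − 9.81 = 11.49 kN/m³.
Effective vertical stress at 1.1 m: σ'_v = 19.6×0.9 + 11.49×0.200 = 19.94 kPa.
σ'_h = K_a σ'_v = 0.2255 × 19.94 = 4.495 kPa; u = γ_w × 0.200 = 1.962 kPa.
Total σ_h = 4.495 + 1.962 = 6.457 kPa.

6.46 kPa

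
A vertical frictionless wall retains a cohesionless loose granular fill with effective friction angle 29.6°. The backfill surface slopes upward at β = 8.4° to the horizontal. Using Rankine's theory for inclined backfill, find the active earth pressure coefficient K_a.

K_a = cos β · (cos β − √(cos²β − cos²φ)) / (cos β + √(cos²β − cos²φ)).
cos β = 0.9893, cos φ = 0.8695, √(cos²β − cos²φ) = 0.4718.
K_a = 0.9893 × (0.9893 − 0.4718)/(0.9893 + 0.4718) = 0.3503.

0.350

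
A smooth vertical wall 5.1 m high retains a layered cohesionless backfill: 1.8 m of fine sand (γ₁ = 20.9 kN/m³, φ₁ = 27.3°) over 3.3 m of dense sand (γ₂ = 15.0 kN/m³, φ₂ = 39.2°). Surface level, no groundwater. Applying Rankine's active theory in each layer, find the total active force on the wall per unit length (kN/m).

K_a1 = tan²(45°−27.3°/2) = 0.3711; K_a2 = tan²(45°−39.2°/2) = 0.2255.
Layer 1: σ at base = K_a1 γ₁ h₁ = 13.96 kPa; P₁ = ½×13.96×1.8 = 12.57.
Layer 2: σ_v at top = γ₁h₁ = 37.62; σ_h top = K_a2×37.62 = 8.482; σ_h base = K_a2×(37.62+15.0×3.3) = 19.64.
P₂ = ½(8.482+19.64)×3.3 = 46.41. Total P_a = 12.57+46.41 = 58.97 kN/m.

59.0 kN/m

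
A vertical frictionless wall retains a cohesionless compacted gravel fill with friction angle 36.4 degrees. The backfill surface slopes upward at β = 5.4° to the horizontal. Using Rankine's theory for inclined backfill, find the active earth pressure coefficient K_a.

0.258

K_a = cos β · (cos β − √(cos²β − cos²φ)) / (cos β + √(cos²β − cos²φ)).
cos β = 0.9956, cos φ = 0.8049, √(cos²β − cos²φ) = 0.5859.
K_a = 0.9956 × (0.9956 − 0.5859)/(0.9956 + 0.5859) = 0.2579.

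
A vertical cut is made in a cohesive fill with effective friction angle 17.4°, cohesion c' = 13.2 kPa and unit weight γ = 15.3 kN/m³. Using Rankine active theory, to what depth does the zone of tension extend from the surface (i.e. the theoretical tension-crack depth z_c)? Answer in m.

K_a = tan²(45° − 17.4°/2) = 0.5396; √K_a = 0.7346.
The active pressure is zero where K_a γ z = 2c√K_a, so z_c = 2c/(γ√K_a) = 2×13.2/(15.3×0.7346) = 2.349 m.

2.35 m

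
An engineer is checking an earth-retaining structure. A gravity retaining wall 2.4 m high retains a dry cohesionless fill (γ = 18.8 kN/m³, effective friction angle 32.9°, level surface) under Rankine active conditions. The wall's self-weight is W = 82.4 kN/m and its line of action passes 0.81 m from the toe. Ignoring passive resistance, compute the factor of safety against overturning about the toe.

5.21

K_a = tan²(45° − 32.9°/2) = 0.2960.
P_a = ½K_aγH² = 0.5×0.2960×18.8×2.4² = 16.03 kN/m, acting at H/3 = 0.8000 m above the base.
Overturning moment M_o = P_a × H/3 = 16.03 × 0.8000 = 12.82.
Resisting moment M_r = W × 0.81 = 82.4 × 0.81 = 66.74.
FS_overturning = M_r/M_o = 66.74/12.82 = 5.205.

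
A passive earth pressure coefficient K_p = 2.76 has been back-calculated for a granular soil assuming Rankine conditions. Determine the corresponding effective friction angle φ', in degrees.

27.9°

K_p = (1+sin φ)/(1−sin φ) ⇒ sin φ = (K_p − 1)/(K_p + 1) = 0.4681.
φ = arcsin(0.4681) = 27.91°.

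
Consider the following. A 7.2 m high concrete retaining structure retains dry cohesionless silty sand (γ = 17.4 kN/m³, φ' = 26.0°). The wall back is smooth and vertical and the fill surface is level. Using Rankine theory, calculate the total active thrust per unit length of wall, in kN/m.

176 kN/m

K_a = tan²(45° − φ/2) = 0.3905.
P_a = ½ K_a γ H² = 0.5 × 0.3905 × 17.4 × 7.2² = 176.1 kN/m.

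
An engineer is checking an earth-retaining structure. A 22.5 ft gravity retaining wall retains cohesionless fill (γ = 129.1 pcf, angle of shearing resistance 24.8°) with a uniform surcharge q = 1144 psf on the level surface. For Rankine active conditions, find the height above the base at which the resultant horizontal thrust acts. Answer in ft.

K_a = 0.4090.
Triangular part P₁ = ½K_aγH² = 13370 at H/3 = 7.500 ft; rectangular part P₂ = K_a q H = 10530 at H/2 = 11.25 ft.
ȳ = (P₁·7.500 + P₂·11.25)/(P₁+P₂) = 9.152 ft.

9.15 ft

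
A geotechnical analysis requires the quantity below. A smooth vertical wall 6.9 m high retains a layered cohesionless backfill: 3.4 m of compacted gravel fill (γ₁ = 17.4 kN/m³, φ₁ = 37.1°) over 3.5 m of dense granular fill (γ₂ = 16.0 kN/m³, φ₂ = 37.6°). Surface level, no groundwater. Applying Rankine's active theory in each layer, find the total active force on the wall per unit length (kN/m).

98.8 kN/m

K_a1 = tan²(45°−37.1°/2) = 0.2475; K_a2 = tan²(45°−37.6°/2) = 0.2421.
Layer 1: σ at base = K_a1 γ₁ h₁ = 14.64 kPa; P₁ = ½×14.64×3.4 = 24.89.
Layer 2: σ_v at top = γ₁h₁ = 59.16; σ_h top = K_a2×59.16 = 14.32; σ_h base = K_a2×(59.16+16.0×3.5) = 27.88.
P₂ = ½(14.32+27.88)×3.5 = 73.86. Total P_a = 24.89+73.86 = 98.75 kN/m.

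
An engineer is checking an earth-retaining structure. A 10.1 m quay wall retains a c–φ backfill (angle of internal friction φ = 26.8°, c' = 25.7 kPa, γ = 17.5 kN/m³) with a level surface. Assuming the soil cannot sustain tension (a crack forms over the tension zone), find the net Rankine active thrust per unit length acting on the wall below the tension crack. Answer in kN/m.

93.9 kN/m

K_a = 0.3785; √K_a = 0.6152.
Tension-crack depth z_c = 2c/(γ√K_a) = 2×25.7/(17.5×0.6152) = 4.774 m.
σ_a at base = K_a γ H − 2c√K_a = 0.3785×17.5×10.1 − 2×25.7×0.6152 = 35.27 kPa.
P_a = ½ × 35.27 × (H − z_c) = 0.5×35.27×5.326 = 93.93 kN/m.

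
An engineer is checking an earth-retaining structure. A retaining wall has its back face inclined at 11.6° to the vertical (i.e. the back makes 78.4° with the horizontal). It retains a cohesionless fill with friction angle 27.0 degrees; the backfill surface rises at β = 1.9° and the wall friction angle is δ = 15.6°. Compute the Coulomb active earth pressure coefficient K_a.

0.441

K_a = sin²(α+φ) / [sin²α · sin(α−δ) · (1 + √{sin(φ+δ)sin(φ−β) / (sin(α−δ)sin(α+β))})²].
With α = 78.4°, φ = 27.0°, δ = 15.6°, β = 1.9°: K_a = 0.4406.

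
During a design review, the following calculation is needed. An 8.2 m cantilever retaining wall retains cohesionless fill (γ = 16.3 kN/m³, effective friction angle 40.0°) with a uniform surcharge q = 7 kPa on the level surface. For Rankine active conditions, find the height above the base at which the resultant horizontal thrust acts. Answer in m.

K_a = 0.2174.
Triangular part P₁ = ½K_aγH² = 119.2 at H/3 = 2.733 m; rectangular part P₂ = K_a q H = 12.48 at H/2 = 4.100 m.
ȳ = (P₁·2.733 + P₂·4.100)/(P₁+P₂) = 2.863 m.

2.86 m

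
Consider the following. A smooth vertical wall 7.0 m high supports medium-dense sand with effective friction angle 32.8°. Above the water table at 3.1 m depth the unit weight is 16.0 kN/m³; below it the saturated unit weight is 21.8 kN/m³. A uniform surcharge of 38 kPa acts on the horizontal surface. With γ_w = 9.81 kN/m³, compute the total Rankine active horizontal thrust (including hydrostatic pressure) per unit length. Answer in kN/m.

K_a = tan²(45° − φ/2) = 0.2973.
γ' = 21.8 − 9.81 = 11.99 kN/m³. h₂ = H − d_w = 3.9 m.
σ'_h: at surface K_a·q = 11.30; at WT K_a(q+γd_w) = 26.04; at base K_a(q+γd_w+γ'h₂) = 39.94 kPa.
P₁ = ½(11.30+26.04)×3.1 = 57.87; P₂ = ½(26.04+39.94)×3.9 = 128.7; P_w = ½γ_w h₂² = 74.61.
Total = 57.87+128.7+74.61 = 261.1 kN/m.

261 kN/m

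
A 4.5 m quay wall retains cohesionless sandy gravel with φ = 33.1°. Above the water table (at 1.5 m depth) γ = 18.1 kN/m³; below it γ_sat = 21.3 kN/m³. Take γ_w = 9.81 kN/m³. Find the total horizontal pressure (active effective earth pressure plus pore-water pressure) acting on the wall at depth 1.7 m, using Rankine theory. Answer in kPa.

10.6 kPa

K_a = (1 − sin φ)/(1 + sin φ) = 0.2936.
γ' = 21.3 − 9.81 = 11.49 kN/m³.
Effective vertical stress at 1.7 m: σ'_v = 18.1×1.5 + 11.49×0.200 = 29.45 kPa.
σ'_h = K_a σ'_v = 0.2936 × 29.45 = 8.645 kPa; u = γ_w × 0.200 = 1.962 kPa.
Total σ_h = 8.645 + 1.962 = 10.61 kPa.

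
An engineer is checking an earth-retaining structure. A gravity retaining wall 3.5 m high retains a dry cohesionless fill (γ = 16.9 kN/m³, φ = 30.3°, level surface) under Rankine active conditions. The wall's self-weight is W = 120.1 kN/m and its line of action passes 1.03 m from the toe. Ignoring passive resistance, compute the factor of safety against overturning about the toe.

3.11

K_a = tan²(45° − 30.3°/2) = 0.3293.
P_a = ½K_aγH² = 0.5×0.3293×16.9×3.5² = 34.09 kN/m, acting at H/3 = 1.167 m above the base.
Overturning moment M_o = P_a × H/3 = 34.09 × 1.167 = 39.77.
Resisting moment M_r = W × 1.03 = 120.1 × 1.03 = 123.7.
FS_overturning = M_r/M_o = 123.7/39.77 = 3.110.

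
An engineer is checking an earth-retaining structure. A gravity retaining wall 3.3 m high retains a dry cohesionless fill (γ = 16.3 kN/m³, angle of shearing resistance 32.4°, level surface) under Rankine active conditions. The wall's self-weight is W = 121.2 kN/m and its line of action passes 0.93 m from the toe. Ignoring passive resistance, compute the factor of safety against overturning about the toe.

K_a = tan²(45° − 32.4°/2) = 0.3022.
P_a = ½K_aγH² = 0.5×0.3022×16.3×3.3² = 26.82 kN/m, acting at H/3 = 1.100 m above the base.
Overturning moment M_o = P_a × H/3 = 26.82 × 1.100 = 29.51.
Resisting moment M_r = W × 0.93 = 121.2 × 0.93 = 112.7.
FS_overturning = M_r/M_o = 112.7/29.51 = 3.820.

3.82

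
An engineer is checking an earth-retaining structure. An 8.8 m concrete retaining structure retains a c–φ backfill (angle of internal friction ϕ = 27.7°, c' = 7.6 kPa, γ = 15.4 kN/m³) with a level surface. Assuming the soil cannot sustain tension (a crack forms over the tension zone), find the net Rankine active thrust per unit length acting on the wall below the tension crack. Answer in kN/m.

K_a = 0.3653; √K_a = 0.6044.
Tension-crack depth z_c = 2c/(γ√K_a) = 2×7.6/(15.4×0.6044) = 1.633 m.
σ_a at base = K_a γ H − 2c√K_a = 0.3653×15.4×8.8 − 2×7.6×0.6044 = 40.32 kPa.
P_a = ½ × 40.32 × (H − z_c) = 0.5×40.32×7.167 = 144.5 kN/m.

144 kN/m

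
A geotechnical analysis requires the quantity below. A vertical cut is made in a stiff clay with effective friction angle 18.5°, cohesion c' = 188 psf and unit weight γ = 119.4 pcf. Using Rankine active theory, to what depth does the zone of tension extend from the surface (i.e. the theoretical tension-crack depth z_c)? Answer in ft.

K_a = tan²(45° − 18.5°/2) = 0.5183; √K_a = 0.7199.
The active pressure is zero where K_a γ z = 2c√K_a, so z_c = 2c/(γ√K_a) = 2×188/(119.4×0.7199) = 4.374 ft.

4.37 ft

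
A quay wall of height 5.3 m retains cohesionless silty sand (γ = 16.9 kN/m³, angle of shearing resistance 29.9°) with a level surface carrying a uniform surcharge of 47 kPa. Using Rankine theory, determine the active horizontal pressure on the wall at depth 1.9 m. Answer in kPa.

26.5 kPa

K_a = (1 − sin φ)/(1 + sin φ) = 0.3347.
σ_v = γz + q = 16.9 × 1.9 + 47 = 79.11 kPa.
σ_h = K_a σ_v = 0.3347 × 79.11 = 26.48 kPa.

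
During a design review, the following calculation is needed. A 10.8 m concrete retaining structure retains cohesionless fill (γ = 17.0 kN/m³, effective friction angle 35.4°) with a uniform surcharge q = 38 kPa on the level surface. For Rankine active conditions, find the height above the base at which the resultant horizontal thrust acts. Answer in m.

4.13 m

K_a = 0.2664.
Triangular part P₁ = ½K_aγH² = 264.1 at H/3 = 3.600 m; rectangular part P₂ = K_a q H = 109.3 at H/2 = 5.400 m.
ȳ = (P₁·3.600 + P₂·5.400)/(P₁+P₂) = 4.127 m.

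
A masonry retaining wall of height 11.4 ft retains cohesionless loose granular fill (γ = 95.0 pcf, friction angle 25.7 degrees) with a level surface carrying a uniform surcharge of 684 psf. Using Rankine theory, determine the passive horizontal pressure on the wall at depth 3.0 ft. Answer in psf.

K_p = (1 + sin φ)/(1 − sin φ) = 2.531.
σ_v = γz + q = 95.0 × 3.0 + 684 = 969.0 psf.
σ_h = K_p σ_v = 2.531 × 969.0 = 2453 psf.

2450 psf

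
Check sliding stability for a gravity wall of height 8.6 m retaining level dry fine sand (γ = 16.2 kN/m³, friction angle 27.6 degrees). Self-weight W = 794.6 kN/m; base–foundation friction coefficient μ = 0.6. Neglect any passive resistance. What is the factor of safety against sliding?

K_a = tan²(45° − 27.6°/2) = 0.3668.
P_a = ½K_aγH² = 0.5×0.3668×16.2×8.6² = 219.7 kN/m, acting at H/3 = 2.867 m above the base.
FS_sliding = μW / P_a = 0.6×794.6 / 219.7 = 2.170.

2.17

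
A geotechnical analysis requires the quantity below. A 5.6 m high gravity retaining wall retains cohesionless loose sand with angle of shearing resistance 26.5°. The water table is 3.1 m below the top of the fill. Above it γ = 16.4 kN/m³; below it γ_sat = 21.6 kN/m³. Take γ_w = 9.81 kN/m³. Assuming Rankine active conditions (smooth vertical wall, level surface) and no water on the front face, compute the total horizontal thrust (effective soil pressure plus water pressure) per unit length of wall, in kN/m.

124 kN/m

K_a = tan²(45° − φ/2) = 0.3829.
γ' = 21.6 − 9.81 = 11.79 kN/m³. Depth below WT = 2.5 m.
σ'_h at WT = K_a γ d_w = 19.47 kPa; at base = 19.47 + K_a γ' × 2.5 = 30.76 kPa.
P₁ (0–3.1 m) = ½×19.47×3.1 = 30.18. P₂ (3.1–5.6 m) = ½(19.47+30.76)×2.5 = 62.78.
P_w = ½ γ_w h₂² = 0.5×9.81×2.5² = 30.66. Total = 30.18+62.78+30.66 = 123.6 kN/m.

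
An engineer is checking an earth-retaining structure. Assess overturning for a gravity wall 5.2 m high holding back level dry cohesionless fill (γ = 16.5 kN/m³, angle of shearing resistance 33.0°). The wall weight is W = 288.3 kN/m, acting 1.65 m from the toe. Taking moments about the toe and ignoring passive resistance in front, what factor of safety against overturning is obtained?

4.17

K_a = tan²(45° − 33.0°/2) = 0.2948.
P_a = ½K_aγH² = 0.5×0.2948×16.5×5.2² = 65.76 kN/m, acting at H/3 = 1.733 m above the base.
Overturning moment M_o = P_a × H/3 = 65.76 × 1.733 = 114.0.
Resisting moment M_r = W × 1.65 = 288.3 × 1.65 = 475.7.
FS_overturning = M_r/M_o = 475.7/114.0 = 4.173.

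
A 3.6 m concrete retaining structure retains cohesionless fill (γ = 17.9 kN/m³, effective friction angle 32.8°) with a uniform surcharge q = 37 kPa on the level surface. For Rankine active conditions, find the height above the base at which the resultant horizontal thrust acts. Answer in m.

1.52 m

K_a = 0.2973.
Triangular part P₁ = ½K_aγH² = 34.48 at H/3 = 1.200 m; rectangular part P₂ = K_a q H = 39.60 at H/2 = 1.800 m.
ȳ = (P₁·1.200 + P₂·1.800)/(P₁+P₂) = 1.521 m.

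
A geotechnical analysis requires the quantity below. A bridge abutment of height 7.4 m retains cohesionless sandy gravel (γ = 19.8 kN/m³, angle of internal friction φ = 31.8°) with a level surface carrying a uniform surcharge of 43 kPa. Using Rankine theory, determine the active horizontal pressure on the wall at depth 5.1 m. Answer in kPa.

44.6 kPa

K_a = (1 − sin φ)/(1 + sin φ) = 0.3098.
σ_v = γz + q = 19.8 × 5.1 + 43 = 144.0 kPa.
σ_h = K_a σ_v = 0.3098 × 144.0 = 44.60 kPa.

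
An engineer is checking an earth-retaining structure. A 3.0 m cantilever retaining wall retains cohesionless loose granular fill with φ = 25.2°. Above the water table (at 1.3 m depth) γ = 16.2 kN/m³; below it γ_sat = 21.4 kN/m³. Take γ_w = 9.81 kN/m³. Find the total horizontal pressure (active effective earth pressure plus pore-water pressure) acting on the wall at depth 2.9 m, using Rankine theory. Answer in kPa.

31.6 kPa

K_a = (1 − sin φ)/(1 + sin φ) = 0.4027.
γ' = 21.4 − 9.81 = 11.59 kN/m³.
Effective vertical stress at 2.9 m: σ'_v = 16.2×1.3 + 11.59×1.60 = 39.60 kPa.
σ'_h = K_a σ'_v = 0.4027 × 39.60 = 15.95 kPa; u = γ_w × 1.60 = 15.70 kPa.
Total σ_h = 15.95 + 15.70 = 31.65 kPa.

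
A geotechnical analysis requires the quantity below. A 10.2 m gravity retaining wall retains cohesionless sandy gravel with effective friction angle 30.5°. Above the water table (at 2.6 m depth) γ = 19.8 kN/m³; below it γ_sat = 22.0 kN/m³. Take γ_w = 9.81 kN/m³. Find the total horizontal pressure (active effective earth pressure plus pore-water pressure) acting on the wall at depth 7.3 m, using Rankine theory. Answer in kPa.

K_a = (1 − sin φ)/(1 + sin φ) = 0.3267.
γ' = 22.0 − 9.81 = 12.19 kN/m³.
Effective vertical stress at 7.3 m: σ'_v = 19.8×2.6 + 12.19×4.70 = 108.8 kPa.
σ'_h = K_a σ'_v = 0.3267 × 108.8 = 35.53 kPa; u = γ_w × 4.70 = 46.11 kPa.
Total σ_h = 35.53 + 46.11 = 81.64 kPa.

81.6 kPa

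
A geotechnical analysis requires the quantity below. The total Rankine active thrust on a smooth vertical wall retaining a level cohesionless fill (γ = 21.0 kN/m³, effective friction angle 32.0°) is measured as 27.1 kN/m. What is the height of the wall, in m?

K_a = 0.3073. P_a = ½ K_a γ H² ⇒ H = √(2P_a/(K_a γ)).
H = √(2×27.1/(0.3073×21.0)) = 2.898 m.

2.90 m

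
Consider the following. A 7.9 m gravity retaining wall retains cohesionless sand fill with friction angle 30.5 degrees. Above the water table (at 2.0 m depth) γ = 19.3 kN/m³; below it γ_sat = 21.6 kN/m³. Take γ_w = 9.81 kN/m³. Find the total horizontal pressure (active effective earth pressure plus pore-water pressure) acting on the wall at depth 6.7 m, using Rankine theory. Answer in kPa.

76.8 kPa

K_a = (1 − sin φ)/(1 + sin φ) = 0.3267.
γ' = 21.6 − 9.81 = 11.79 kN/m³.
Effective vertical stress at 6.7 m: σ'_v = 19.3×2.0 + 11.79×4.70 = 94.01 kPa.
σ'_h = K_a σ'_v = 0.3267 × 94.01 = 30.71 kPa; u = γ_w × 4.70 = 46.11 kPa.
Total σ_h = 30.71 + 46.11 = 76.82 kPa.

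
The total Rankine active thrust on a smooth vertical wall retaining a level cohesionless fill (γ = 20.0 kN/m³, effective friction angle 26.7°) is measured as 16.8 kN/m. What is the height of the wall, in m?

2.10 m

K_a = 0.3800. P_a = ½ K_a γ H² ⇒ H = √(2P_a/(K_a γ)).
H = √(2×16.8/(0.3800×20.0)) = 2.103 m.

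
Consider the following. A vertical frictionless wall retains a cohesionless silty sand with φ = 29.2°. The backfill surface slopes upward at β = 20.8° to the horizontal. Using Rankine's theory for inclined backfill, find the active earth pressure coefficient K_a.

0.442

K_a = cos β · (cos β − √(cos²β − cos²φ)) / (cos β + √(cos²β − cos²φ)).
cos β = 0.9348, cos φ = 0.8729, √(cos²β − cos²φ) = 0.3345.
K_a = 0.9348 × (0.9348 − 0.3345)/(0.9348 + 0.3345) = 0.4421.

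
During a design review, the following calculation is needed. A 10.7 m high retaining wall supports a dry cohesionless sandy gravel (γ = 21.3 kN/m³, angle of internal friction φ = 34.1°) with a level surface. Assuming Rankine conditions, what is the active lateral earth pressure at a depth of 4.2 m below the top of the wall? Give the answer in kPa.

K_a = (1 − sin φ)/(1 + sin φ) = 0.2815.
σ_h = K_a γ z = 0.2815 × 21.3 × 4.2 = 25.19 kPa.

25.2 kPa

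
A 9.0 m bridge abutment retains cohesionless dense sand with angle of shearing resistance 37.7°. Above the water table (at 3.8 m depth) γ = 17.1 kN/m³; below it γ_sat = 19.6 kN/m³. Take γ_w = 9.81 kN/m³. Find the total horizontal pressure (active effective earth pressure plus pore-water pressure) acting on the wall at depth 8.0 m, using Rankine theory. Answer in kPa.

66.8 kPa

K_a = (1 − sin φ)/(1 + sin φ) = 0.2411.
γ' = 19.6 − 9.81 = 9.790 kN/m³.
Effective vertical stress at 8.0 m: σ'_v = 17.1×3.8 + 9.790×4.20 = 106.1 kPa.
σ'_h = K_a σ'_v = 0.2411 × 106.1 = 25.58 kPa; u = γ_w × 4.20 = 41.20 kPa.
Total σ_h = 25.58 + 41.20 = 66.78 kPa.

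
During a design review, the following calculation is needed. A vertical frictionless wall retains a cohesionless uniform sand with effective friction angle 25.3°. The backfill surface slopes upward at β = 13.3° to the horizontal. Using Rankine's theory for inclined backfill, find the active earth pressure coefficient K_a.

0.447

K_a = cos β · (cos β − √(cos²β − cos²φ)) / (cos β + √(cos²β − cos²φ)).
cos β = 0.9732, cos φ = 0.9041, √(cos²β − cos²φ) = 0.3602.
K_a = 0.9732 × (0.9732 − 0.3602)/(0.9732 + 0.3602) = 0.4474.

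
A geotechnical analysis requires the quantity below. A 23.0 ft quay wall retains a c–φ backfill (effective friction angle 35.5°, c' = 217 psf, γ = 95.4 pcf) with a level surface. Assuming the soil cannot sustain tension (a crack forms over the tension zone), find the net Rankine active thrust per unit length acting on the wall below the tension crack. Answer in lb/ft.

2540 lb/ft

K_a = 0.2653; √K_a = 0.5150.
Tension-crack depth z_c = 2c/(γ√K_a) = 2×217/(95.4×0.5150) = 8.833 ft.
σ_a at base = K_a γ H − 2c√K_a = 0.2653×95.4×23.0 − 2×217×0.5150 = 358.5 psf.
P_a = ½ × 358.5 × (H − z_c) = 0.5×358.5×14.17 = 2540 lb/ft.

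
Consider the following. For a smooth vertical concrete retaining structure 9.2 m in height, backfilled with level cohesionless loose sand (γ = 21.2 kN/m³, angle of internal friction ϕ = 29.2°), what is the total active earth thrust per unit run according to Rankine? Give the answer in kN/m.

309 kN/m

K_a = tan²(45° − φ/2) = 0.3442.
P_a = ½ K_a γ H² = 0.5 × 0.3442 × 21.2 × 9.2² = 308.8 kN/m.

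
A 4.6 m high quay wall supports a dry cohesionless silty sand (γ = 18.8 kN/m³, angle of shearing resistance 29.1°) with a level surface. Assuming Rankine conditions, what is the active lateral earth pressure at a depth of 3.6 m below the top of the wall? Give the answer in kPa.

23.4 kPa

K_a = (1 − sin φ)/(1 + sin φ) = 0.3456.
σ_h = K_a γ z = 0.3456 × 18.8 × 3.6 = 23.39 kPa.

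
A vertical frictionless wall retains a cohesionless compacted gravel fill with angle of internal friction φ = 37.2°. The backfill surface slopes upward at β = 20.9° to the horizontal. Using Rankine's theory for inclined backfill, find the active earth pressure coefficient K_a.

K_a = cos β · (cos β − √(cos²β − cos²φ)) / (cos β + √(cos²β − cos²φ)).
cos β = 0.9342, cos φ = 0.7965, √(cos²β − cos²φ) = 0.4881.
K_a = 0.9342 × (0.9342 − 0.4881)/(0.9342 + 0.4881) = 0.2930.

0.293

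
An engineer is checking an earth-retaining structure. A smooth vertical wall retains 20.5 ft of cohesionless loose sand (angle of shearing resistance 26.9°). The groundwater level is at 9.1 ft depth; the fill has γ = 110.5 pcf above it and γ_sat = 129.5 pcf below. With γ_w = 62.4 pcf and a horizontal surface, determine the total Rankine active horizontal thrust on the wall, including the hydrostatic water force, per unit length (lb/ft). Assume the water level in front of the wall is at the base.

K_a = tan²(45° − φ/2) = 0.3770.
γ' = 129.5 − 62.4 = 67.10 pcf. Depth below WT = 11.4 ft.
σ'_h at WT = K_a γ d_w = 379.1 psf; at base = 379.1 + K_a γ' × 11.4 = 667.5 psf.
P₁ (0–9.1 ft) = ½×379.1×9.1 = 1725. P₂ (9.1–20.5 ft) = ½(379.1+667.5)×11.4 = 5965.
P_w = ½ γ_w h₂² = 0.5×62.4×11.4² = 4055. Total = 1725+5965+4055 = 11750 lb/ft.

11700 lb/ft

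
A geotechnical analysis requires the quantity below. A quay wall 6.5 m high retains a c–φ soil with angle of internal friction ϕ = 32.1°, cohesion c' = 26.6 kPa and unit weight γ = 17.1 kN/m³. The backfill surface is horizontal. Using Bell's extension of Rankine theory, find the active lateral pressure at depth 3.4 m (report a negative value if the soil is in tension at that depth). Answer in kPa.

K_a = (1 − sin φ)/(1 + sin φ) = 0.3060.
σ_a = K_a γ z − 2c√K_a = 0.3060×17.1×3.4 − 2×26.6×0.5532 = -11.64 kPa.

-11.6 kPa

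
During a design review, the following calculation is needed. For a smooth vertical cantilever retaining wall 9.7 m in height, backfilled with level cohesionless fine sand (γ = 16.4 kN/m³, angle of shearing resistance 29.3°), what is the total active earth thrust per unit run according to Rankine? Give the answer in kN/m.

K_a = tan²(45° − φ/2) = 0.3428.
P_a = ½ K_a γ H² = 0.5 × 0.3428 × 16.4 × 9.7² = 264.5 kN/m.

265 kN/m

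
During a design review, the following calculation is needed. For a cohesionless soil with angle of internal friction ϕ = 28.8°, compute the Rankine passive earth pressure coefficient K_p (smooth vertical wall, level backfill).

K_p = (1 + sin φ)/(1 − sin φ) = tan²(45° + 28.8°/2) = 2.859.

2.86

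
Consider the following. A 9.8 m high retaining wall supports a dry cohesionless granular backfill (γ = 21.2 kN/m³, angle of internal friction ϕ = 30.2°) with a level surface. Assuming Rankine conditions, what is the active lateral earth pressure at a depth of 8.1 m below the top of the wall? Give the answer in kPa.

K_a = (1 − sin φ)/(1 + sin φ) = 0.3307.
σ_h = K_a γ z = 0.3307 × 21.2 × 8.1 = 56.78 kPa.

56.8 kPa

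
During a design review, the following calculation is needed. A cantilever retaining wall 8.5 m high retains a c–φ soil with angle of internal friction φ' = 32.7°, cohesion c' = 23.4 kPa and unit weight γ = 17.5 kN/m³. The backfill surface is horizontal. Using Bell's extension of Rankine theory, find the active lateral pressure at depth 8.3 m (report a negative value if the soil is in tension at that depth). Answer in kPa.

17.8 kPa

K_a = (1 − sin φ)/(1 + sin φ) = 0.2985.
σ_a = K_a γ z − 2c√K_a = 0.2985×17.5×8.3 − 2×23.4×0.5464 = 17.79 kPa.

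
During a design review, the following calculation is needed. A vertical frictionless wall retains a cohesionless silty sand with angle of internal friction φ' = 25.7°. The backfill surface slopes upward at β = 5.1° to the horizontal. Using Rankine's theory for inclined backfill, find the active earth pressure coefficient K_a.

K_a = cos β · (cos β − √(cos²β − cos²φ)) / (cos β + √(cos²β − cos²φ)).
cos β = 0.9960, cos φ = 0.9011, √(cos²β − cos²φ) = 0.4245.
K_a = 0.9960 × (0.9960 − 0.4245)/(0.9960 + 0.4245) = 0.4008.

0.401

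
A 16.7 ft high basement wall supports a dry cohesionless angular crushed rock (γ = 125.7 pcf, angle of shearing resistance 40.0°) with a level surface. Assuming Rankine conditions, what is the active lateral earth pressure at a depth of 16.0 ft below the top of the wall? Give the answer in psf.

K_a = (1 − sin φ)/(1 + sin φ) = 0.2174.
σ_h = K_a γ z = 0.2174 × 125.7 × 16.0 = 437.3 psf.

437 psf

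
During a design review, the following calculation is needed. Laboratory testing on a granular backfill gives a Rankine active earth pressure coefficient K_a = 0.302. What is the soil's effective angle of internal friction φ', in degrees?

K_a = tan²(45° − φ/2) ⇒ 45° − φ/2 = arctan(√0.302) = 28.79°.
φ = 2(45° − 28.79°) = 32.42°.

32.4°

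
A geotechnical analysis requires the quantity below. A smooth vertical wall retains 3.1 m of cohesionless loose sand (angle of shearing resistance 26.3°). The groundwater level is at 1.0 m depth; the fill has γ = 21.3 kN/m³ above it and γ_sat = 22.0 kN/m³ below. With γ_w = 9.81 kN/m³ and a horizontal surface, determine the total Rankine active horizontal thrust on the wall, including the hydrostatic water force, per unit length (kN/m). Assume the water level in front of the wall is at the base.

K_a = tan²(45° − φ/2) = 0.3859.
γ' = 22.0 − 9.81 = 12.19 kN/m³. Depth below WT = 2.1 m.
σ'_h at WT = K_a γ d_w = 8.220 kPa; at base = 8.220 + K_a γ' × 2.1 = 18.10 kPa.
P₁ (0–1.0 m) = ½×8.220×1.0 = 4.110. P₂ (1.0–3.1 m) = ½(8.220+18.10)×2.1 = 27.64.
P_w = ½ γ_w h₂² = 0.5×9.81×2.1² = 21.63. Total = 4.110+27.64+21.63 = 53.38 kN/m.

53.4 kN/m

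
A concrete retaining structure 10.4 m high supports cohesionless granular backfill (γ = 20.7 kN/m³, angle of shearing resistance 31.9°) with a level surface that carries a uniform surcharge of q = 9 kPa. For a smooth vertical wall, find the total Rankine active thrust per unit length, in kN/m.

K_a = tan²(45° − φ/2) = 0.3085.
Soil triangle: ½ K_a γ H² = 0.5×0.3085×20.7×10.4² = 345.4 kN/m.
Surcharge rectangle: K_a q H = 0.3085×9×10.4 = 28.88 kN/m.
Total = 345.4 + 28.88 = 374.3 kN/m.

374 kN/m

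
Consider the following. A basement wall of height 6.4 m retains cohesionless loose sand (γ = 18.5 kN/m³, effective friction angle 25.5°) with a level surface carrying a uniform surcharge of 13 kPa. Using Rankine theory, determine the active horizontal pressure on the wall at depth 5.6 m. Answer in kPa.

46.4 kPa

K_a = (1 − sin φ)/(1 + sin φ) = 0.3981.
σ_v = γz + q = 18.5 × 5.6 + 13 = 116.6 kPa.
σ_h = K_a σ_v = 0.3981 × 116.6 = 46.42 kPa.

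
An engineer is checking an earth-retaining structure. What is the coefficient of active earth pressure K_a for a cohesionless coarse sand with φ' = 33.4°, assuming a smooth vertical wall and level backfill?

0.290

K_a = (1 − sin φ)/(1 + sin φ) = (1 − sin 33.4°)/(1 + sin 33.4°) = 0.2899.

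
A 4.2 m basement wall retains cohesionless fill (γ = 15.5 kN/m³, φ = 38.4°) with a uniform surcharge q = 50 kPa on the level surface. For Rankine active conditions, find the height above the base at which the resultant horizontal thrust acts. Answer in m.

K_a = 0.2337.
Triangular part P₁ = ½K_aγH² = 31.95 at H/3 = 1.400 m; rectangular part P₂ = K_a q H = 49.08 at H/2 = 2.100 m.
ȳ = (P₁·1.400 + P₂·2.100)/(P₁+P₂) = 1.824 m.

1.82 m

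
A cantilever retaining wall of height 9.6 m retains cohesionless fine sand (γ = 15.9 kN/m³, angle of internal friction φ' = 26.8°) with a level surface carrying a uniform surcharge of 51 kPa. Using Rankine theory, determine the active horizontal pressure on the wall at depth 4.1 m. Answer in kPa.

44.0 kPa

K_a = (1 − sin φ)/(1 + sin φ) = 0.3785.
σ_v = γz + q = 15.9 × 4.1 + 51 = 116.2 kPa.
σ_h = K_a σ_v = 0.3785 × 116.2 = 43.98 kPa.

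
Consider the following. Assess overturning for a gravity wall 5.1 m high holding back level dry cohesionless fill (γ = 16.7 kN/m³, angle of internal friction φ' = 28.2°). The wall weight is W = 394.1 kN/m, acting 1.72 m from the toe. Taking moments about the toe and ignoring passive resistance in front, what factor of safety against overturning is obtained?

K_a = tan²(45° − 28.2°/2) = 0.3582.
P_a = ½K_aγH² = 0.5×0.3582×16.7×5.1² = 77.79 kN/m, acting at H/3 = 1.700 m above the base.
Overturning moment M_o = P_a × H/3 = 77.79 × 1.700 = 132.2.
Resisting moment M_r = W × 1.72 = 394.1 × 1.72 = 677.9.
FS_overturning = M_r/M_o = 677.9/132.2 = 5.126.

5.13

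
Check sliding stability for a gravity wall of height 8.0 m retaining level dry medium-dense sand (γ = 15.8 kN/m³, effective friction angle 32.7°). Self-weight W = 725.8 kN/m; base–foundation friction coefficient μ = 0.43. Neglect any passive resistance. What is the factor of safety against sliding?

2.07

K_a = tan²(45° − 32.7°/2) = 0.2985.
P_a = ½K_aγH² = 0.5×0.2985×15.8×8.0² = 150.9 kN/m, acting at H/3 = 2.667 m above the base.
FS_sliding = μW / P_a = 0.43×725.8 / 150.9 = 2.068.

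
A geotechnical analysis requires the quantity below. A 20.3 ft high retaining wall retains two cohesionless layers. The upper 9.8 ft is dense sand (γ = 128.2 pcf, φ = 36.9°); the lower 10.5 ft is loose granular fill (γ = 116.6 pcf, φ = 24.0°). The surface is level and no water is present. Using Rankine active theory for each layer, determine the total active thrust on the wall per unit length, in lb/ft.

K_a1 = tan²(45°−36.9°/2) = 0.2497; K_a2 = tan²(45°−24.0°/2) = 0.4217.
Layer 1: σ at base = K_a1 γ₁ h₁ = 313.7 psf; P₁ = ½×313.7×9.8 = 1537.
Layer 2: σ_v at top = γ₁h₁ = 1256; σ_h top = K_a2×1256 = 529.8; σ_h base = K_a2×(1256+116.6×10.5) = 1046.
P₂ = ½(529.8+1046)×10.5 = 8274. Total P_a = 1537+8274 = 9811 lb/ft.

9810 lb/ft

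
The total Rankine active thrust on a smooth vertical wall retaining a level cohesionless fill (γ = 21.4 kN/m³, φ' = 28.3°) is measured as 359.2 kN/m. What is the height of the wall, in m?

K_a = 0.3568. P_a = ½ K_a γ H² ⇒ H = √(2P_a/(K_a γ)).
H = √(2×359.2/(0.3568×21.4)) = 9.700 m.

9.70 m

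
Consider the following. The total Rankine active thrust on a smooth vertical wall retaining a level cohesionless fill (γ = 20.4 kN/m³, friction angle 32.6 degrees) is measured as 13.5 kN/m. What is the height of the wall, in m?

2.10 m

K_a = 0.2997. P_a = ½ K_a γ H² ⇒ H = √(2P_a/(K_a γ)).
H = √(2×13.5/(0.2997×20.4)) = 2.101 m.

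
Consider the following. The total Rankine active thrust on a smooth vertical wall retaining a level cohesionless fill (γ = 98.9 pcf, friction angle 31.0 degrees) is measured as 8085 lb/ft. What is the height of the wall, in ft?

K_a = 0.3201. P_a = ½ K_a γ H² ⇒ H = √(2P_a/(K_a γ)).
H = √(2×8085/(0.3201×98.9)) = 22.60 ft.

22.6 ft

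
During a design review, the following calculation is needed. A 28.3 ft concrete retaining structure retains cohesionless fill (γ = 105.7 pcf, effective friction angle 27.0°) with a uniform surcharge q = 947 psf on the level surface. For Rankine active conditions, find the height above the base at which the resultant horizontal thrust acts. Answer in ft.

11.3 ft

K_a = 0.3755.
Triangular part P₁ = ½K_aγH² = 15890 at H/3 = 9.433 ft; rectangular part P₂ = K_a q H = 10060 at H/2 = 14.15 ft.
ȳ = (P₁·9.433 + P₂·14.15)/(P₁+P₂) = 11.26 ft.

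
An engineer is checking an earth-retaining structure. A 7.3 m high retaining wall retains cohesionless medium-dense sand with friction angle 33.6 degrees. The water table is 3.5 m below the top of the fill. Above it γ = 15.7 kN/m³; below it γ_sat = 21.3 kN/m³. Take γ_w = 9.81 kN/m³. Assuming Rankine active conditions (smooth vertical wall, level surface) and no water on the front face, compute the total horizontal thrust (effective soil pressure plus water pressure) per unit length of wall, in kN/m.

182 kN/m

K_a = tan²(45° − φ/2) = 0.2875.
γ' = 21.3 − 9.81 = 11.49 kN/m³. Depth below WT = 3.8 m.
σ'_h at WT = K_a γ d_w = 15.80 kPa; at base = 15.80 + K_a γ' × 3.8 = 28.35 kPa.
P₁ (0–3.5 m) = ½×15.80×3.5 = 27.65. P₂ (3.5–7.3 m) = ½(15.80+28.35)×3.8 = 83.88.
P_w = ½ γ_w h₂² = 0.5×9.81×3.8² = 70.83. Total = 27.65+83.88+70.83 = 182.4 kN/m.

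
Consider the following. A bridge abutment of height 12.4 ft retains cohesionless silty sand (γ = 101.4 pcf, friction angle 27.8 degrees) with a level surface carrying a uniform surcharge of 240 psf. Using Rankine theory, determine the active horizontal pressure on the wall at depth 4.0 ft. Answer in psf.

K_a = (1 − sin φ)/(1 + sin φ) = 0.3639.
σ_v = γz + q = 101.4 × 4.0 + 240 = 645.6 psf.
σ_h = K_a σ_v = 0.3639 × 645.6 = 234.9 psf.

235 psf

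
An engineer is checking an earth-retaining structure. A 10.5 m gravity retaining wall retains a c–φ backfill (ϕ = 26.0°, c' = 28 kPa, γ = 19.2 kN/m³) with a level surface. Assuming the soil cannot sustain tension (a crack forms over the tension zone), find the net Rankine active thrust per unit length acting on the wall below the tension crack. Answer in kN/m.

K_a = 0.3905; √K_a = 0.6249.
Tension-crack depth z_c = 2c/(γ√K_a) = 2×28/(19.2×0.6249) = 4.668 m.
σ_a at base = K_a γ H − 2c√K_a = 0.3905×19.2×10.5 − 2×28×0.6249 = 43.72 kPa.
P_a = ½ × 43.72 × (H − z_c) = 0.5×43.72×5.832 = 127.5 kN/m.

128 kN/m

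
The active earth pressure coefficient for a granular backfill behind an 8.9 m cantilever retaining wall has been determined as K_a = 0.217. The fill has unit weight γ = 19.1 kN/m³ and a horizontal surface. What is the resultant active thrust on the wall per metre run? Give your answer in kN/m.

164 kN/m

P = ½ K_a γ H² = 0.5 × 0.217 × 19.1 × 8.9² = 164.2 kN/m.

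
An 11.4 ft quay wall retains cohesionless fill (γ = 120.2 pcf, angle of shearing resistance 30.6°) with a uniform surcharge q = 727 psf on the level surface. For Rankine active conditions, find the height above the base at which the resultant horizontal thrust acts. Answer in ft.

K_a = 0.3253.
Triangular part P₁ = ½K_aγH² = 2541 at H/3 = 3.800 ft; rectangular part P₂ = K_a q H = 2696 at H/2 = 5.700 ft.
ȳ = (P₁·3.800 + P₂·5.700)/(P₁+P₂) = 4.778 ft.

4.78 ft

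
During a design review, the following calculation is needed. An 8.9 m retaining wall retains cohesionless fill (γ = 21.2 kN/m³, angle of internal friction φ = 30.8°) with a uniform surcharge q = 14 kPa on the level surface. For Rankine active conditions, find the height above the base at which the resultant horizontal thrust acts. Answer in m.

K_a = 0.3227.
Triangular part P₁ = ½K_aγH² = 271.0 at H/3 = 2.967 m; rectangular part P₂ = K_a q H = 40.21 at H/2 = 4.450 m.
ȳ = (P₁·2.967 + P₂·4.450)/(P₁+P₂) = 3.158 m.

3.16 m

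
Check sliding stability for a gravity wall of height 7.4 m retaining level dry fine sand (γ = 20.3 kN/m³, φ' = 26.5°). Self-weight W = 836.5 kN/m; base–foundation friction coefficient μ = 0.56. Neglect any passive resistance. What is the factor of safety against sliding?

K_a = tan²(45° − 26.5°/2) = 0.3829.
P_a = ½K_aγH² = 0.5×0.3829×20.3×7.4² = 212.8 kN/m, acting at H/3 = 2.467 m above the base.
FS_sliding = μW / P_a = 0.56×836.5 / 212.8 = 2.201.

2.20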